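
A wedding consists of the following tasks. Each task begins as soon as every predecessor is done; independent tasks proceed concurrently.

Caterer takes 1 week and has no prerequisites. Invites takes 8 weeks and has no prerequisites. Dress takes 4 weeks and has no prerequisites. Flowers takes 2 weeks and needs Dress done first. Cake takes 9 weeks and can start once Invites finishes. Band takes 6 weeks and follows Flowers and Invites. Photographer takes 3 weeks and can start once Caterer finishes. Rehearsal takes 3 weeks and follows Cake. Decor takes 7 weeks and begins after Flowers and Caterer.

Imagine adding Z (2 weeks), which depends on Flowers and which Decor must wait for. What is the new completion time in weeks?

20

Originally the plan takes 20 weeks.
With Z inserted, Decor now waits for max(Flowers, Caterer, Z).
New critical path: Invites→Cake→Rehearsal = 8+9+3 = 20 ⇒ 20 weeks.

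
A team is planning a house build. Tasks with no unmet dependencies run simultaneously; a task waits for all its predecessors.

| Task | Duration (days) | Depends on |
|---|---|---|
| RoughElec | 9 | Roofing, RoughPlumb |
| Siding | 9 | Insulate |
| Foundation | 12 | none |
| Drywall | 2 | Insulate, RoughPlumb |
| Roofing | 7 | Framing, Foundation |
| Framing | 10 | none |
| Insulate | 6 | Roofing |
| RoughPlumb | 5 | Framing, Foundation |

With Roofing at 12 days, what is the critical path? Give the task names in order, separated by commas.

Foundation, Roofing, Insulate, Siding

Critical path before the change: Foundation→Roofing→Insulate→Siding = 12+7+6+9 = 34 giving 34 days.
Since Roofing is critical, the +5 change carries straight to that chain (now 39 days).
That remains the longest chain; total 39 days.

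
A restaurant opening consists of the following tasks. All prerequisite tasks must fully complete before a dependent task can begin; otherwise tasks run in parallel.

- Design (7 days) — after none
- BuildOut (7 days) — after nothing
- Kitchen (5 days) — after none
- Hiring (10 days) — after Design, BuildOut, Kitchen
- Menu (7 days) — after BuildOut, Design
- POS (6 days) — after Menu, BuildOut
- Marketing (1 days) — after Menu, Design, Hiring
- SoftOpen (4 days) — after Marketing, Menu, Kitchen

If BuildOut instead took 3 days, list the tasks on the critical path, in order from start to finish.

Design, Hiring, Marketing, SoftOpen

Critical path before the change: BuildOut→Hiring→Marketing→SoftOpen = 7+10+1+4 = 22 giving 22 days.
BuildOut is on the critical path; changing it to 3 makes that path 18 days.
Now Design→Hiring→Marketing→SoftOpen = 7+10+1+4 = 22 is longest, so the finish becomes 22 days.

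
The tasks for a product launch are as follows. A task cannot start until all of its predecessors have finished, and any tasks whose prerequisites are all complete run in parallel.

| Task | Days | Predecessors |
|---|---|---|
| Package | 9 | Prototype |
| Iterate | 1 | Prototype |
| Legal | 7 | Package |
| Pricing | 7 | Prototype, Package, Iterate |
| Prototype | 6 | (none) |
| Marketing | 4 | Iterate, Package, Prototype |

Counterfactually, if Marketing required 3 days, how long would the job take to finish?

22

Actual critical path: Prototype→Package→Pricing = 6+9+7 = 22 ⇒ 22 days.
Marketing is off the critical path — its longest chain is 19 days, giving 3 of slack.
That remains the longest chain; total 22 days.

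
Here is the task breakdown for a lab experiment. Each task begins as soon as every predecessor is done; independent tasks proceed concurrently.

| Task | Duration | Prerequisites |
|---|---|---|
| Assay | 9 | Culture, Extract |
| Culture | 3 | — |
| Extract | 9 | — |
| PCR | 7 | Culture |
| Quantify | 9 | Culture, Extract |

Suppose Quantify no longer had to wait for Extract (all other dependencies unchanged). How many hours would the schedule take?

18

With the dependency in place, Extract→Assay = 9+9 = 18 sets the finish at 18 hours.
Without Extract→Quantify, Quantify's earliest start moves from 9 to 3.
After: Extract→Assay = 9+9 = 18 → 18 hours.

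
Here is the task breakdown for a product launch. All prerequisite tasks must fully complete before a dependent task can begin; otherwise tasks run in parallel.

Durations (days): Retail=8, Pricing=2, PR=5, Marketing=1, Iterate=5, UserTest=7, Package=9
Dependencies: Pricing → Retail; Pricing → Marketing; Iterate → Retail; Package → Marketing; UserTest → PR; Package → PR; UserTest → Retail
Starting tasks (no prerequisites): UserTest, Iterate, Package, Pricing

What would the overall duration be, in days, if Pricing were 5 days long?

Actual critical path: UserTest→Retail = 7+8 = 15 ⇒ 15 days.
The longest path through Pricing is only 10 days, so Pricing has float 5.
That remains the longest chain; total 15 days.

15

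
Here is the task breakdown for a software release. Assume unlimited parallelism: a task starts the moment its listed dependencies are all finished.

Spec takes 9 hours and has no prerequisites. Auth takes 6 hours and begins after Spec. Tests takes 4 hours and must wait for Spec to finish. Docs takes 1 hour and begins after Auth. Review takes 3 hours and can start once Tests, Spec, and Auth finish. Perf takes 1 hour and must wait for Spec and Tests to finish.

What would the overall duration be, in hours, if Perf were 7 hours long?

Baseline: Spec→Auth→Review = 9+6+3 = 18 → 18 hours.
Perf has 4 hours of float (longest path through it is 14).
The binding chain switches to Spec→Tests→Perf = 9+4+7 = 20; finish 20 hours.

20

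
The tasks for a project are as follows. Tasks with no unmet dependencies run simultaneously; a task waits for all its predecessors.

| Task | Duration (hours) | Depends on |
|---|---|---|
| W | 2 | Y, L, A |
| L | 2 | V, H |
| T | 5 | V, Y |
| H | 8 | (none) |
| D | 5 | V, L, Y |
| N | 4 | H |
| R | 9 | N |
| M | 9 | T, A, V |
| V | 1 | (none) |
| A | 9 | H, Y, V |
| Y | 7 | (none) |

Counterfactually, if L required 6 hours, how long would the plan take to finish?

26

Actual critical path: H→A→M = 8+9+9 = 26 ⇒ 26 hours.
L has 11 hours of float (longest path through it is 15).
That remains the longest chain; total 26 hours.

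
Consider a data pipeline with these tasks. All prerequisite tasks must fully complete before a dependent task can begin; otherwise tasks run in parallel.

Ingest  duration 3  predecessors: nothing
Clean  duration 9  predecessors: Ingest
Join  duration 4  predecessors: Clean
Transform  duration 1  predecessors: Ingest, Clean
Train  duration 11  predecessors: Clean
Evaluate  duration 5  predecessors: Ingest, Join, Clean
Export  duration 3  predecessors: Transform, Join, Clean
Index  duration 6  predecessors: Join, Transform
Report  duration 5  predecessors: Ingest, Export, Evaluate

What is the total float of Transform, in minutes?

5

Critical path: Ingest→Clean→Join→Evaluate→Report = 3+9+4+5+5 = 26, so the finish is 26 minutes.
The longest chain containing Transform totals 21 minutes.
So Transform can slip 18 − 13 = 5 minutes.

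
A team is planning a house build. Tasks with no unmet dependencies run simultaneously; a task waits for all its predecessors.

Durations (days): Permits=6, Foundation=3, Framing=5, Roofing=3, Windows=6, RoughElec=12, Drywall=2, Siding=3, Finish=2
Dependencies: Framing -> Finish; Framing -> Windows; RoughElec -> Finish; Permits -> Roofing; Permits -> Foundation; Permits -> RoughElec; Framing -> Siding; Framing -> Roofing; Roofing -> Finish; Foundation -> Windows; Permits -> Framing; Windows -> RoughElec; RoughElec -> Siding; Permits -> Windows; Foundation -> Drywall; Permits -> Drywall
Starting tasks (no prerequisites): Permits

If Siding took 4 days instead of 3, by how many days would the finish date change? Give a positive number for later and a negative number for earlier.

1

Critical path before the change: Permits→Framing→Windows→RoughElec→Siding = 6+5+6+12+3 = 32 giving 32 days.
Siding is on the critical path; changing it to 4 makes that path 33 days.
That remains the longest chain; total 33 days.
Change in finish: 33 − 32 = +1 days.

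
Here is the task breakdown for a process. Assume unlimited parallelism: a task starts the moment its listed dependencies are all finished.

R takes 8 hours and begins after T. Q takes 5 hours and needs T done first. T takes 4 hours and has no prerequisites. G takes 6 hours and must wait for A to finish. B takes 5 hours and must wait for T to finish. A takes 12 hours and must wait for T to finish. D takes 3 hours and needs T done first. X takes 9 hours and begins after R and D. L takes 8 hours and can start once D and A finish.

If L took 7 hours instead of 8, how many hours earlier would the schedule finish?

Critical path before the change: T→A→L = 4+12+8 = 24 giving 24 hours.
L lies on that path, so at 7 hours the path becomes 23 hours.
That remains the longest chain; total 23 hours.
Change in finish: 23 − 24 = -1 hours.

1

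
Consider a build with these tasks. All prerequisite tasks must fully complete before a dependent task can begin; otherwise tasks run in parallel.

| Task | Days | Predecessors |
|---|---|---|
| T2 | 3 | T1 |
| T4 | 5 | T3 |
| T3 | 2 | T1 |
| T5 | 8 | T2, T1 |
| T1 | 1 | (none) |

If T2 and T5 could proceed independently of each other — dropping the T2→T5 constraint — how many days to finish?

With the dependency in place, T1→T2→T5 = 1+3+8 = 12 sets the finish at 12 days.
Without T2→T5, T5's earliest start moves from 4 to 1.
The longest chain is now T1→T5 = 1+8 = 9, so the project takes 9 days.

9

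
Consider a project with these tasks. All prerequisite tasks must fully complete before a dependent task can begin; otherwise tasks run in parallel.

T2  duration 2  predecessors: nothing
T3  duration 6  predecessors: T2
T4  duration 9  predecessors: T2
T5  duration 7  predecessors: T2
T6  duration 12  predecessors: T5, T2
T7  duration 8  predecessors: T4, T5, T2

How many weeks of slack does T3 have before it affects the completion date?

13

The longest chain is T2→T5→T6 = 2+7+12 = 21; overall finish 21 weeks.
Longest path through T3: 8 weeks (earliest finish 8, latest finish 21).
So T3 can slip 21 − 8 = 13 weeks.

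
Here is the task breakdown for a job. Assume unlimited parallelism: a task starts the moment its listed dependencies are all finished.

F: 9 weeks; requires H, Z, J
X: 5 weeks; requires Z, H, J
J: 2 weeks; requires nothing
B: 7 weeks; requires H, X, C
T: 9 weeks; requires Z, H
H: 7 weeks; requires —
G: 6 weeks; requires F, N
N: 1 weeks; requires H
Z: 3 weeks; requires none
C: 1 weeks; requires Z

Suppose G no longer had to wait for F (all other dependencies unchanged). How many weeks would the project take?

With the dependency in place, H→F→G = 7+9+6 = 22 sets the finish at 22 weeks.
Without F→G, G's earliest start moves from 16 to 8.
New critical path: H→X→B = 7+5+7 = 19 ⇒ 19 weeks.

19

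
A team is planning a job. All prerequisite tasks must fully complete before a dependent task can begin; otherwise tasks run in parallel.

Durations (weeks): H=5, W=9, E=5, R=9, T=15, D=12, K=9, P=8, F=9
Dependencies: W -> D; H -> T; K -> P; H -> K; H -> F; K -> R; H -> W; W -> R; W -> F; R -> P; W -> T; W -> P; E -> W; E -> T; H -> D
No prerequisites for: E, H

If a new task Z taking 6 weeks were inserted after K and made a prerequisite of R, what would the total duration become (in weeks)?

37

Originally the job takes 31 weeks.
With Z inserted, R now waits for max(W, K, Z).
New critical path: H→K→Z→R→P = 5+9+6+9+8 = 37 ⇒ 37 weeks.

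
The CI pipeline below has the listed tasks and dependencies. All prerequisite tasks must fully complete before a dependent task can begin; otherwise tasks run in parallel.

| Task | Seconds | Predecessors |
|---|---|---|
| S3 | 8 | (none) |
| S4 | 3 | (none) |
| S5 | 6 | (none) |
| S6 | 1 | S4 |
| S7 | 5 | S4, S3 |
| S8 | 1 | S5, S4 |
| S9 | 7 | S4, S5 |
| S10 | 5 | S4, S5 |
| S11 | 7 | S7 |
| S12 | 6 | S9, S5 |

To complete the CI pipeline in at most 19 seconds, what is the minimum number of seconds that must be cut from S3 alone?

1

Current finish: 20 seconds; target: 19.
S3 is on every critical path, so each second cut from S3 cuts the finish by one (this holds down to a finish of 19).
Need 20 − 19 = 1 second off S3 → S3 becomes 7 seconds, finish becomes 19.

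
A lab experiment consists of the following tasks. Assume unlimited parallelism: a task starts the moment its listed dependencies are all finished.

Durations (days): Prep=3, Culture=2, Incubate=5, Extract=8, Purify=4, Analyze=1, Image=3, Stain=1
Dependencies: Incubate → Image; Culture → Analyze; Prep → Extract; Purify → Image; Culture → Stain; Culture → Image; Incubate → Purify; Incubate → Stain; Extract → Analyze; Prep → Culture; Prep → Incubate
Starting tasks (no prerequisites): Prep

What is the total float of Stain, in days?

6

Prep→Incubate→Purify→Image = 3+5+4+3 = 15 sets the makespan at 15 days.
The longest chain containing Stain totals 9 days.
Float = 15 − 9 = 6.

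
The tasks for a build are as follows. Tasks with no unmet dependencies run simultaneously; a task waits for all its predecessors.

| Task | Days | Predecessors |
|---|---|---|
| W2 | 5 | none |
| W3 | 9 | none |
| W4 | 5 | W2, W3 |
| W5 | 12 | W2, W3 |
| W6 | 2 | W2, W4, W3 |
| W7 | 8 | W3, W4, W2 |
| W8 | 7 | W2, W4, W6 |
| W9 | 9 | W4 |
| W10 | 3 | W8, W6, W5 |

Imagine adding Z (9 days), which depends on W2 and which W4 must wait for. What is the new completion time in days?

Originally the project takes 26 days.
With Z inserted, W4 now waits for max(W2, W3, Z).
New critical path: W2→Z→W4→W6→W8→W10 = 5+9+5+2+7+3 = 31 ⇒ 31 days.

31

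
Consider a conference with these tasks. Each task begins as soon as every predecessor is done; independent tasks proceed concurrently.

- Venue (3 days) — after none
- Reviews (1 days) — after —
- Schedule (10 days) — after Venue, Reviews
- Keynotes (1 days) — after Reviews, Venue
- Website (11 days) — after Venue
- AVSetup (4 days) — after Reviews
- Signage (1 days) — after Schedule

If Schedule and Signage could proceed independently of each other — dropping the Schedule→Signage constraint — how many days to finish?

14

Before: longest chain Venue→Schedule→Signage = 3+10+1 = 14, finish 14.
Without Schedule→Signage, Signage's earliest start moves from 13 to 0.
The longest chain is now Venue→Website = 3+11 = 14, so the conference takes 14 days.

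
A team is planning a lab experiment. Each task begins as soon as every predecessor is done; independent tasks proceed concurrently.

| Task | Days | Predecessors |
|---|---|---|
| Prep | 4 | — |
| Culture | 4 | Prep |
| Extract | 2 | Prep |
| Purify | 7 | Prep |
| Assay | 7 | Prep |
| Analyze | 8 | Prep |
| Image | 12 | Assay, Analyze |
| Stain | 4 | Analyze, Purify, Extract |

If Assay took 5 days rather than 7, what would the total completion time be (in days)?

24

Baseline: Prep→Analyze→Image = 4+8+12 = 24 → 24 days.
Assay has 1 day of float (longest path through it is 23).
The critical path is still Prep→Analyze→Image; finish is now 24 days.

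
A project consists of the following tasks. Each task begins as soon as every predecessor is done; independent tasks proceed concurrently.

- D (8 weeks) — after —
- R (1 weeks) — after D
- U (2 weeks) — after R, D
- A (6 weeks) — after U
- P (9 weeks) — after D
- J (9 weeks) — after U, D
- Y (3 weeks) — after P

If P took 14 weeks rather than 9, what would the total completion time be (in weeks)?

25

Actual critical path: D→P→Y = 8+9+3 = 20 ⇒ 20 weeks.
Since P is critical, the +5 change carries straight to that chain (now 25 weeks).
The critical path is still D→P→Y; finish is now 25 weeks.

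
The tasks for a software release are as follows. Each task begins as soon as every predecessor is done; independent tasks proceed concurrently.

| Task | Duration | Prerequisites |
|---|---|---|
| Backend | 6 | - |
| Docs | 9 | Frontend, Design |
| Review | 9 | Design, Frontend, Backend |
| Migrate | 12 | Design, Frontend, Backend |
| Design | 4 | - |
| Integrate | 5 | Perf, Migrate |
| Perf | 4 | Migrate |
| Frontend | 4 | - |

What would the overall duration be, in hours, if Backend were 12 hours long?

Baseline: Backend→Migrate→Perf→Integrate = 6+12+4+5 = 27 → 27 hours.
Backend is on the critical path; changing it to 12 makes that path 33 hours.
That remains the longest chain; total 33 hours.

33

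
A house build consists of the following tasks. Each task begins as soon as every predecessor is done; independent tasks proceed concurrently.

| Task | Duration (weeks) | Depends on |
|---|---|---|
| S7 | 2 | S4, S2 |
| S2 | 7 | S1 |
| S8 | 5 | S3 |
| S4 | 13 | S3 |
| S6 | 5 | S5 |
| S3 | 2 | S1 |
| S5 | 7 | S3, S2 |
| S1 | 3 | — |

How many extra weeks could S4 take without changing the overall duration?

2

Critical path: S1→S2→S5→S6 = 3+7+7+5 = 22, so the finish is 22 weeks.
S4 finishes as early as 18 and must finish by 20.
Float = 22 − 20 = 2.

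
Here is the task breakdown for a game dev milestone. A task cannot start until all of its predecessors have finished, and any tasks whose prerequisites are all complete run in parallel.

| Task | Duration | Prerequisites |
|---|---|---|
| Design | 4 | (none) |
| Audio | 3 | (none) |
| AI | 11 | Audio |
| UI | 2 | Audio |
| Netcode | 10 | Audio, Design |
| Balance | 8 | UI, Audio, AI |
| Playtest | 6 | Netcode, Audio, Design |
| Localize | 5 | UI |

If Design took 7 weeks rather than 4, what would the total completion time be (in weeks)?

Actual critical path: Audio→AI→Balance = 3+11+8 = 22 ⇒ 22 weeks.
Design has 2 weeks of float (longest path through it is 20).
The binding chain switches to Design→Netcode→Playtest = 7+10+6 = 23; finish 23 weeks.

23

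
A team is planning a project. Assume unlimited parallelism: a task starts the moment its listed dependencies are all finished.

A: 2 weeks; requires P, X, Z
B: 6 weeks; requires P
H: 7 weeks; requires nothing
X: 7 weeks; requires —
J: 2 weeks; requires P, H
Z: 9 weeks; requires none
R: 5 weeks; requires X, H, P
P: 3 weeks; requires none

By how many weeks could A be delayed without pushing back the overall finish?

Critical path: H→R = 7+5 = 12, so the finish is 12 weeks.
Longest path through A: 11 weeks (earliest finish 11, latest finish 12).
So A can slip 12 − 11 = 1 week.

1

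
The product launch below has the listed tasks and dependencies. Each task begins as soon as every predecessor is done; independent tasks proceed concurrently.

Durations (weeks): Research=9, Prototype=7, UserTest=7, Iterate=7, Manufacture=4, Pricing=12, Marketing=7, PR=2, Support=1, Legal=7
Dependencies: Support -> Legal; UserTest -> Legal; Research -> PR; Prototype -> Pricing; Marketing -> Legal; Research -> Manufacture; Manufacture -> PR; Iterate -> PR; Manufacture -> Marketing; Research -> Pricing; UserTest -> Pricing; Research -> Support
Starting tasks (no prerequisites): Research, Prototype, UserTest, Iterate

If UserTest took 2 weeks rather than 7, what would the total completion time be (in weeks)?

Actual critical path: Research→Manufacture→Marketing→Legal = 9+4+7+7 = 27 ⇒ 27 weeks.
UserTest is off the critical path — its longest chain is 19 weeks, giving 8 of slack.
The critical path is still Research→Manufacture→Marketing→Legal; finish is now 27 weeks.

27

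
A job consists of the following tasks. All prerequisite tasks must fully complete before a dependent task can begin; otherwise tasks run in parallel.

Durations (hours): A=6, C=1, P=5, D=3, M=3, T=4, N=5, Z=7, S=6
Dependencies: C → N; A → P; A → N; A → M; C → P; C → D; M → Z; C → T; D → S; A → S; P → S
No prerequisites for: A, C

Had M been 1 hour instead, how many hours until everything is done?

17

Actual critical path: A→P→S = 6+5+6 = 17 ⇒ 17 hours.
The longest path through M is only 16 hours, so M has float 1.
No other chain overtakes it, so the finish is 17 hours.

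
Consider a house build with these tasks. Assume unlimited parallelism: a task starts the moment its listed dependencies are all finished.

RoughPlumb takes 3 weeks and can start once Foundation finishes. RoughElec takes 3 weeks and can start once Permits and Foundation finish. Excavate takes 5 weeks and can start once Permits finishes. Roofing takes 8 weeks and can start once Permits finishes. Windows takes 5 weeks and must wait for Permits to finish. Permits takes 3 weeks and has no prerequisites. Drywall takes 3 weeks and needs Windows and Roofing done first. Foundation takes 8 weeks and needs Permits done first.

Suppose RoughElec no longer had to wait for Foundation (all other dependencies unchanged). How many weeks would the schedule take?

14

Original critical path: Permits→Foundation→RoughPlumb = 3+8+3 = 14 ⇒ 14 weeks.
Without Foundation→RoughElec, RoughElec's earliest start moves from 11 to 3.
After: Permits→Foundation→RoughPlumb = 3+8+3 = 14 → 14 weeks.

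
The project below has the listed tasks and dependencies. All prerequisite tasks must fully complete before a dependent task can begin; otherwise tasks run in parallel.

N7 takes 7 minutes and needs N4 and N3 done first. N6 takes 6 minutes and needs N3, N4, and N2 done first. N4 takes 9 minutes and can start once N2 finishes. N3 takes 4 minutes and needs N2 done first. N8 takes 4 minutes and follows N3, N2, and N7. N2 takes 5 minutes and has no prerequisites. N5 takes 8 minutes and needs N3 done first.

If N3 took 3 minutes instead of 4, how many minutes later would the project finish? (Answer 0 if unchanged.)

0

Critical path before the change: N2→N4→N7→N8 = 5+9+7+4 = 25 giving 25 minutes.
N3 is off the critical path — its longest chain is 20 minutes, giving 5 of slack.
That remains the longest chain; total 25 minutes.
Change in finish: 25 − 25 = +0 minutes.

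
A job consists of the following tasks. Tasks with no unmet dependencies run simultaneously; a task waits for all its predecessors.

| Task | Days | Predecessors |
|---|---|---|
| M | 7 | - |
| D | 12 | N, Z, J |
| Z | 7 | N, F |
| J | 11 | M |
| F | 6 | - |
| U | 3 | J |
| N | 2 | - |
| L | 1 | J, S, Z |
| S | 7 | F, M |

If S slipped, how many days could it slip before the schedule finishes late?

Critical path: M→J→D = 7+11+12 = 30, so the finish is 30 days.
Longest path through S: 15 days (earliest finish 14, latest finish 29).
So S can slip 29 − 14 = 15 days.

15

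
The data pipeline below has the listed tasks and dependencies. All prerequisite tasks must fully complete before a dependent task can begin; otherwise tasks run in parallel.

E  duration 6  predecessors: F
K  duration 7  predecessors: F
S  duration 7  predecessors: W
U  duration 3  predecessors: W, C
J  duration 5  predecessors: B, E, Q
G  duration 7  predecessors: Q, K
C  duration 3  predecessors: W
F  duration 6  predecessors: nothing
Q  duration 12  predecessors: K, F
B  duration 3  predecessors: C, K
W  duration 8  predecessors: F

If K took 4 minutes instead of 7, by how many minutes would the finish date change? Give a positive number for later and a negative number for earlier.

As given, the longest chain is F→K→Q→G = 6+7+12+7 = 32, so the finish is 32 minutes.
K lies on that path, so at 4 minutes the path becomes 29 minutes.
The critical path is still F→K→Q→G; finish is now 29 minutes.
Change in finish: 29 − 32 = -3 minutes.

-3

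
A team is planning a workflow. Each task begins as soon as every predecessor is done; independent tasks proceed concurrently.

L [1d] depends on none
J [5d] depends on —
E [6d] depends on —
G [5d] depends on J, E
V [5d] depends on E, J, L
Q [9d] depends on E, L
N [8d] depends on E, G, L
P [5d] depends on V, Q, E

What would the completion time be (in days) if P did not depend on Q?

19

With the dependency in place, E→Q→P = 6+9+5 = 20 sets the finish at 20 days.
Without Q→P, P's earliest start moves from 15 to 11.
New critical path: E→G→N = 6+5+8 = 19 ⇒ 19 days.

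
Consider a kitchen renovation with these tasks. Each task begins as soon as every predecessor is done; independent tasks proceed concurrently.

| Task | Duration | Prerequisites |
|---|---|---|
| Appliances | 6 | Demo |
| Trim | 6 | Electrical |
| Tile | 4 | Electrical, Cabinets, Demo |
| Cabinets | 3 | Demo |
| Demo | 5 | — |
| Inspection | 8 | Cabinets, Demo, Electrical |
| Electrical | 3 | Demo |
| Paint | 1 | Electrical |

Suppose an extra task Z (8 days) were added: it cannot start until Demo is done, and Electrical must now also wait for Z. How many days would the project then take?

Originally the project takes 16 days.
With Z inserted, Electrical now waits for max(Demo, Z).
New critical path: Demo→Z→Electrical→Inspection = 5+8+3+8 = 24 ⇒ 24 days.

24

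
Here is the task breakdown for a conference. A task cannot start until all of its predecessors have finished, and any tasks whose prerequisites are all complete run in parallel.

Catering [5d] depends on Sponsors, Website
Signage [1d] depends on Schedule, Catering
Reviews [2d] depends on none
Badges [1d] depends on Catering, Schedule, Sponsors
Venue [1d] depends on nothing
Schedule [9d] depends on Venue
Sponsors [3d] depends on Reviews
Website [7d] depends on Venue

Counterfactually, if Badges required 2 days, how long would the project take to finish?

15

Baseline: Venue→Website→Catering→Badges = 1+7+5+1 = 14 → 14 days.
Badges lies on that path, so at 2 days the path becomes 15 days.
That remains the longest chain; total 15 days.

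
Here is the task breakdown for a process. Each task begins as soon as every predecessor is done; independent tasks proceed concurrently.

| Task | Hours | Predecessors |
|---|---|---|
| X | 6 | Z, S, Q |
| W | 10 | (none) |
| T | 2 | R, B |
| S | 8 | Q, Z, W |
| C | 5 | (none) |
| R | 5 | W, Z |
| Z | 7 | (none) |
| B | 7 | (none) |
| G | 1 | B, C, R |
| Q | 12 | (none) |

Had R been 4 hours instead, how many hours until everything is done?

26

As given, the longest chain is Q→S→X = 12+8+6 = 26, so the finish is 26 hours.
The longest path through R is only 17 hours, so R has float 9.
No other chain overtakes it, so the finish is 26 hours.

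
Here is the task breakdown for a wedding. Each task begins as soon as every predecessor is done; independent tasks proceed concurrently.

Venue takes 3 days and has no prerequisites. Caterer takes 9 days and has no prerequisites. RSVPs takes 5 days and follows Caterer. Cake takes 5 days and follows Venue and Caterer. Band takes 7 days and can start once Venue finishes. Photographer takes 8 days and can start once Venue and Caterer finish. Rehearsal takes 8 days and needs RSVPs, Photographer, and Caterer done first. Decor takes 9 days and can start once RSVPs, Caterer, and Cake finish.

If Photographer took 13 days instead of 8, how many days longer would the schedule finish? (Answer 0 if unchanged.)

Baseline: Caterer→Photographer→Rehearsal = 9+8+8 = 25 → 25 days.
Photographer lies on that path, so at 13 days the path becomes 30 days.
No other chain overtakes it, so the finish is 30 days.
Change in finish: 30 − 25 = +5 days.

5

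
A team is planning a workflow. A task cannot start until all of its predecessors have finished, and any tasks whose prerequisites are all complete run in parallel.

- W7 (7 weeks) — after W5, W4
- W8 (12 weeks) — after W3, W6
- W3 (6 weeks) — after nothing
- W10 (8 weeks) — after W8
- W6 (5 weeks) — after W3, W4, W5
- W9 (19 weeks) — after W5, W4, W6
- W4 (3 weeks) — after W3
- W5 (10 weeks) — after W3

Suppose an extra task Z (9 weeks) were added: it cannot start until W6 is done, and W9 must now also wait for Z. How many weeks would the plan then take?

49

Originally the plan takes 41 weeks.
With Z inserted, W9 now waits for max(W5, W4, W6, Z).
New critical path: W3→W5→W6→Z→W9 = 6+10+5+9+19 = 49 ⇒ 49 weeks.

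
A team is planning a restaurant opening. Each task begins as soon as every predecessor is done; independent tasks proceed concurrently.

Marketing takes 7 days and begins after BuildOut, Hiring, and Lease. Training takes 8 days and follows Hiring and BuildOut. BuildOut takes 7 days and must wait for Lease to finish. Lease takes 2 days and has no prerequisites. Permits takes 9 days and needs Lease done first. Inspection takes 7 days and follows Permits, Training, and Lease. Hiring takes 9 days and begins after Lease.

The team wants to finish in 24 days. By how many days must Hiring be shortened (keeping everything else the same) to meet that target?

2

Current finish: 26 days; target: 24.
Hiring is on every critical path, so each day cut from Hiring cuts the finish by one (this holds down to a finish of 24).
Need 26 − 24 = 2 days off Hiring → Hiring becomes 7 days, finish becomes 24.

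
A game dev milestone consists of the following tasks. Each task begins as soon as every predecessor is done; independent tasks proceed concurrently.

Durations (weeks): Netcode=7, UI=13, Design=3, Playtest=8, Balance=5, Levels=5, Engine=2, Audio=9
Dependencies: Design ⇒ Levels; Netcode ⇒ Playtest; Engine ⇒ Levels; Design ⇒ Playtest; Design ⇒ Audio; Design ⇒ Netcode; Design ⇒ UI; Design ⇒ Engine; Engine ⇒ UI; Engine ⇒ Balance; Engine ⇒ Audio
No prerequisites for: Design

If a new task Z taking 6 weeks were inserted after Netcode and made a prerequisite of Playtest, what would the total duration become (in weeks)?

Originally the job takes 18 weeks.
With Z inserted, Playtest now waits for max(Netcode, Design, Z).
New critical path: Design→Netcode→Z→Playtest = 3+7+6+8 = 24 ⇒ 24 weeks.

24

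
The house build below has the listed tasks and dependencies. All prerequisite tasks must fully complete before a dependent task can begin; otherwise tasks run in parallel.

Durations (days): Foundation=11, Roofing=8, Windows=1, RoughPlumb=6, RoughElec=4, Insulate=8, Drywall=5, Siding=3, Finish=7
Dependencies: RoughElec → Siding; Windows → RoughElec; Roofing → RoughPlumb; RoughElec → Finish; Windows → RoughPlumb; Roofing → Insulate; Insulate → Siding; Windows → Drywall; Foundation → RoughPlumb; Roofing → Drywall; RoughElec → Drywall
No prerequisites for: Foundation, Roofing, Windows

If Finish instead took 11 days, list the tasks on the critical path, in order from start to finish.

Roofing, Insulate, Siding

Critical path before the change: Roofing→Insulate→Siding = 8+8+3 = 19 giving 19 days.
The longest path through Finish is only 12 days, so Finish has float 7.
That remains the longest chain; total 19 days.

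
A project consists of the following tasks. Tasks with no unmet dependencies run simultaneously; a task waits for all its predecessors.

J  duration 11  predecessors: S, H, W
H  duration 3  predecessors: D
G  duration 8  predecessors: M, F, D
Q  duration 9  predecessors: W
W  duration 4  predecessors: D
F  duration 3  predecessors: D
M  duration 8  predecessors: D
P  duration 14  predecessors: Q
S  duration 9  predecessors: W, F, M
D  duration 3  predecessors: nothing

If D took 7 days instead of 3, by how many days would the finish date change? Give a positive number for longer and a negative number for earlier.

Critical path before the change: D→M→S→J = 3+8+9+11 = 31 giving 31 days.
D lies on that path, so at 7 days the path becomes 35 days.
The critical path is still D→M→S→J; finish is now 35 days.
Change in finish: 35 − 31 = +4 days.

4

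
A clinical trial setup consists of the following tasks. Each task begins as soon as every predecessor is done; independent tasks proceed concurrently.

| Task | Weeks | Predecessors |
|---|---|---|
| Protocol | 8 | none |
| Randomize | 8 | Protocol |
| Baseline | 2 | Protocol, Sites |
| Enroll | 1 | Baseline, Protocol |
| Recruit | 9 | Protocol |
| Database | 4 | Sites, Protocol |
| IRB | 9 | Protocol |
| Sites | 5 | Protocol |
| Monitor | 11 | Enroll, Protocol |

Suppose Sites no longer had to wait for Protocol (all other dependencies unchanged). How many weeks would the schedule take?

With the dependency in place, Protocol→Sites→Baseline→Enroll→Monitor = 8+5+2+1+11 = 27 sets the finish at 27 weeks.
Without Protocol→Sites, Sites's earliest start moves from 8 to 0.
After: Protocol→Baseline→Enroll→Monitor = 8+2+1+11 = 22 → 22 weeks.

22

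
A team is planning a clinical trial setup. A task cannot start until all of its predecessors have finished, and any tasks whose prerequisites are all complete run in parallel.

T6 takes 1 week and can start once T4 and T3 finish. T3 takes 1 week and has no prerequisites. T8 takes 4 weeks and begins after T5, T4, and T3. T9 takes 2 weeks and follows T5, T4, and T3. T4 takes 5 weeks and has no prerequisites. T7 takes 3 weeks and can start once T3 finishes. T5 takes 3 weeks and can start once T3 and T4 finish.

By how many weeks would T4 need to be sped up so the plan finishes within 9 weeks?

3

Current finish: 12 weeks; target: 9.
T4 is on every critical path, so each week cut from T4 cuts the finish by one (this holds down to a finish of 8).
Need 12 − 9 = 3 weeks off T4 → T4 becomes 2 weeks, finish becomes 9.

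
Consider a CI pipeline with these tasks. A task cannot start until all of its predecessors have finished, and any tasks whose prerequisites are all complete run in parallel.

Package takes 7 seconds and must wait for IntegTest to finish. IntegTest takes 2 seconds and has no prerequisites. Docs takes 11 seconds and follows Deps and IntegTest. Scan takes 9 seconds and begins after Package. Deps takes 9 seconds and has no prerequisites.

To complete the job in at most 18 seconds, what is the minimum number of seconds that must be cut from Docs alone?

2

Current finish: 20 seconds; target: 18.
Docs is on every critical path, so each second cut from Docs cuts the finish by one (this holds down to a finish of 18).
Need 20 − 18 = 2 seconds off Docs → Docs becomes 9 seconds, finish becomes 18.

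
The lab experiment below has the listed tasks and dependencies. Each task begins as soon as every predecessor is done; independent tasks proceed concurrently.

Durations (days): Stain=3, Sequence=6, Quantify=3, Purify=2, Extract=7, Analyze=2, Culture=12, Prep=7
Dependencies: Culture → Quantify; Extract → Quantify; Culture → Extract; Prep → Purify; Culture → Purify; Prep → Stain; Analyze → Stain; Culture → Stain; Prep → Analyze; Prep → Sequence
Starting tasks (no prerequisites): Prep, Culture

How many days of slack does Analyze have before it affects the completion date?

10

Critical path: Culture→Extract→Quantify = 12+7+3 = 22, so the finish is 22 days.
The longest chain containing Analyze totals 12 days.
Slack of Analyze = 17 − 7 = 10 days.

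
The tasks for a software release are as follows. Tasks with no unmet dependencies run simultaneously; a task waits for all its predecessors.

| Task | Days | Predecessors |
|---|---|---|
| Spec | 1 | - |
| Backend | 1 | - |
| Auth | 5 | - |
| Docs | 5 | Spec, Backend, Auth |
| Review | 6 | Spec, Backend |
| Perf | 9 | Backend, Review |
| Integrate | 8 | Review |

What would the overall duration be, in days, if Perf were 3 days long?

15

Baseline: Spec→Review→Perf = 1+6+9 = 16 → 16 days.
Perf lies on that path, so at 3 days the path becomes 10 days.
The binding chain switches to Spec→Review→Integrate = 1+6+8 = 15; finish 15 days.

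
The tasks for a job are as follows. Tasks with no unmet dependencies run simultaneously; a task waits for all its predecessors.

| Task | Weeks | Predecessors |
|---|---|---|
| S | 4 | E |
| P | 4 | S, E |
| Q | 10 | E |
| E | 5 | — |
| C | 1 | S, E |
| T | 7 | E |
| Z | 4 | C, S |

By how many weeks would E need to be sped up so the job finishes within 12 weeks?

Current finish: 15 weeks; target: 12.
E is on every critical path, so each week cut from E cuts the finish by one (this holds down to a finish of 11).
Need 15 − 12 = 3 weeks off E → E becomes 2 weeks, finish becomes 12.

3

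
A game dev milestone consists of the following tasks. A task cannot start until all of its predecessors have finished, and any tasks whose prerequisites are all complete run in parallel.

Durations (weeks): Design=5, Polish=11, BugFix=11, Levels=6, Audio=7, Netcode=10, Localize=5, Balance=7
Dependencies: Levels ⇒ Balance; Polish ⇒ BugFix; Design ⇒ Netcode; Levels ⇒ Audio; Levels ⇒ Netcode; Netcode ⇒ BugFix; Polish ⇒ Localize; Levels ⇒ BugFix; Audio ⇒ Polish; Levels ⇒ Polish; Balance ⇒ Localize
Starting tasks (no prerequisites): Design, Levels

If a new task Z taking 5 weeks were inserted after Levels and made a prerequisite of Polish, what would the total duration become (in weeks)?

35

Originally the job takes 35 weeks.
With Z inserted, Polish now waits for max(Audio, Levels, Z).
New critical path: Levels→Audio→Polish→BugFix = 6+7+11+11 = 35 ⇒ 35 weeks.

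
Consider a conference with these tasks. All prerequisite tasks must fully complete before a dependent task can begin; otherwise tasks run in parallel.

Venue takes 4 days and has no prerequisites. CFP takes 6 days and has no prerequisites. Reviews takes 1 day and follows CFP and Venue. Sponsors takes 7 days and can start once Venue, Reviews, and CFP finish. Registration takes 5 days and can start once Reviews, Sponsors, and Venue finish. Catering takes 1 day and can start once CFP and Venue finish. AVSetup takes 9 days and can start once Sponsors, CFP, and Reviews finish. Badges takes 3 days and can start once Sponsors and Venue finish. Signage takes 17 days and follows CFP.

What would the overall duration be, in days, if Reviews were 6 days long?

28

Critical path before the change: CFP→Reviews→Sponsors→AVSetup = 6+1+7+9 = 23 giving 23 days.
Reviews lies on that path, so at 6 days the path becomes 28 days.
No other chain overtakes it, so the finish is 28 days.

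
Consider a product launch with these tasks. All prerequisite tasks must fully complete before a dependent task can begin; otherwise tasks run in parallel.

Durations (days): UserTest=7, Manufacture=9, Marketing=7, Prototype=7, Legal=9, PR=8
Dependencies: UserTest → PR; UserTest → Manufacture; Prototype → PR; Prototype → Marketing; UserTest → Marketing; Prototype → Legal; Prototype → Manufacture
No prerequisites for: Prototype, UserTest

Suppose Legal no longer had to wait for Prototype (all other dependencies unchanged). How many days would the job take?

Before: longest chain Prototype→Manufacture = 7+9 = 16, finish 16.
Without Prototype→Legal, Legal's earliest start moves from 7 to 0.
New critical path: Prototype→Manufacture = 7+9 = 16 ⇒ 16 days.

16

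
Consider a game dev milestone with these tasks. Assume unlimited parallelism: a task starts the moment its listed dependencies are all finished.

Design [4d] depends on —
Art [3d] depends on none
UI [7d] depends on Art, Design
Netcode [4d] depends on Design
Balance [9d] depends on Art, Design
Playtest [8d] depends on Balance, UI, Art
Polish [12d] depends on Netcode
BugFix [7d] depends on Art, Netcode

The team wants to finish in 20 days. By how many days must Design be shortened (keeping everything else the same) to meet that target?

Current finish: 21 days; target: 20.
Design is on every critical path, so each day cut from Design cuts the finish by one (this holds down to a finish of 20).
Need 21 − 20 = 1 day off Design → Design becomes 3 days, finish becomes 20.

1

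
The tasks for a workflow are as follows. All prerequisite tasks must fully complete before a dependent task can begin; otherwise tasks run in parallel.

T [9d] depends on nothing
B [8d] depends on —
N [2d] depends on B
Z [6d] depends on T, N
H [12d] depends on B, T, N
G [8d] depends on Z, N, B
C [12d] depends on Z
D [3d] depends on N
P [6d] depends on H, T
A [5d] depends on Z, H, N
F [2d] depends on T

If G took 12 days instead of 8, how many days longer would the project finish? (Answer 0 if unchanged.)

0

As given, the longest chain is B→N→Z→C = 8+2+6+12 = 28, so the finish is 28 days.
G is off the critical path — its longest chain is 24 days, giving 4 of slack.
Now B→N→Z→G = 8+2+6+12 = 28 is longest, so the finish becomes 28 days.
Change in finish: 28 − 28 = +0 days.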